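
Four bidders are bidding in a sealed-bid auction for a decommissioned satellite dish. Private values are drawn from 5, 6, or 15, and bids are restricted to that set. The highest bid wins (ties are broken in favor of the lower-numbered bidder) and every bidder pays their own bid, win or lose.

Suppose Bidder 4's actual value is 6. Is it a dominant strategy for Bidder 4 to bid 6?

No

Consider the case where Bidder 1 bids 5, Bidder 2 bids 5 and Bidder 3 bids 6.
Truthful bid 6: loses but pays 6, utility -6.
Bid 5 instead: loses but pays 5, utility -5.
Since -5 > -6, bidding 5 is strictly better here, so truthful bidding is not dominant.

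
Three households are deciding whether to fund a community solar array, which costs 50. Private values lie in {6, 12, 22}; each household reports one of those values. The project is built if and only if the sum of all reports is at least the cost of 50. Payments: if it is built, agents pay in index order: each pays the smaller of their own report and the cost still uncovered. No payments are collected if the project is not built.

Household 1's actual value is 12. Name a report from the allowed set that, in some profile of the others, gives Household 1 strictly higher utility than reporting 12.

Suppose Household 2 reports 22 and Household 3 reports 22.
Report 12: project built, pays 12, utility 12 - 12 = 0.
Report 6: project built, pays 6, utility 12 - 6 = 6.
So reporting 6 beats truth here (6 > 0).

6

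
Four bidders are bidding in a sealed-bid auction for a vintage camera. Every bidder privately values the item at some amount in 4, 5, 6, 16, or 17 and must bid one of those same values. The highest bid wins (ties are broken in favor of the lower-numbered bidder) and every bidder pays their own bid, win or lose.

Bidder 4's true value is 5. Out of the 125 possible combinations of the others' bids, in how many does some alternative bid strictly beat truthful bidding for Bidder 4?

124

Others bid (4, 4, 5): truth gives -5; bid 6 gives -1 > -5. Violating.
Others bid (4, 4, 6): truth gives -5; bid 4 gives -4 > -5. Violating.
Others bid (4, 4, 16): truth gives -5; bid 4 gives -4 > -5. Violating.
Others bid (4, 4, 17): truth gives -5; bid 4 gives -4 > -5. Violating.
Others bid (4, 4, 4): truth gives 0; no alternative beats it.
(Checking all 125 profiles: 124 have a profitable deviation, 1 does not.)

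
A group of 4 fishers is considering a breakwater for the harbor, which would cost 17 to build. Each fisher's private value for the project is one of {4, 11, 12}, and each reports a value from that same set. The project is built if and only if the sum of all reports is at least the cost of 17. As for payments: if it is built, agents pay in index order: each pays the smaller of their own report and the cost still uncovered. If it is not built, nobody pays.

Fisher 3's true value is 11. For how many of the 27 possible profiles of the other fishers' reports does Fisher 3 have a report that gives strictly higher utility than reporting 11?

2

Others report (4, 4, 11): truth gives 2; report 4 gives 7 > 2. Violating.
Others report (4, 4, 12): truth gives 2; report 4 gives 7 > 2. Violating.
Others report (4, 4, 4): truth gives 2; no alternative beats it.
Others report (4, 11, 4): truth gives 9; no alternative beats it.
(Checking all 27 profiles: 2 have a profitable deviation, 25 do not.)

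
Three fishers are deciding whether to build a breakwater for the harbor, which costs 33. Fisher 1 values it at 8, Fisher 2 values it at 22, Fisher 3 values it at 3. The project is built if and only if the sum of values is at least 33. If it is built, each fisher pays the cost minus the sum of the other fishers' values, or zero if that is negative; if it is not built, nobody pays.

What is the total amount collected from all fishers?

Total value 33 ≥ cost 33, so it is built.
Fisher 1: others sum to 25; max(0, 33 - 25) = 8.
Fisher 2: others sum to 11; max(0, 33 - 11) = 22.
Fisher 3: others sum to 30; max(0, 33 - 30) = 3.
Total collected = 8 + 22 + 3 = 33.

33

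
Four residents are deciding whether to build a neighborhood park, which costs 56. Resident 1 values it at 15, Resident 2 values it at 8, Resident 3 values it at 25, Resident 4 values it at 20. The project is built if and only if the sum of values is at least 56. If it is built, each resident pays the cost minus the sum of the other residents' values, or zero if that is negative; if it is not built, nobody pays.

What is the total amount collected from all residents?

Total value 68 ≥ cost 56, so it is built.
Resident 1: others sum to 53; max(0, 56 - 53) = 3.
Resident 2: others sum to 60; max(0, 56 - 60) = 0.
Resident 3: others sum to 43; max(0, 56 - 43) = 13.
Resident 4: others sum to 48; max(0, 56 - 48) = 8.
Total collected = 3 + 0 + 13 + 8 = 24.

24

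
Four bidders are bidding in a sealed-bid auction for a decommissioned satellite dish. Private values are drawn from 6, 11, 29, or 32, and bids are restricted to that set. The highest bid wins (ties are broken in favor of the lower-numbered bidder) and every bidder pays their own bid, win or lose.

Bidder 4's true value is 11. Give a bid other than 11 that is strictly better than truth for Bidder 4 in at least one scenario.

Suppose Bidder 1 bids 6, Bidder 2 bids 6 and Bidder 3 bids 11.
Bid 11: loses but pays 11, utility -11.
Bid 6: loses but pays 6, utility -6.
So bidding 6 beats truth here (-6 > -11).

6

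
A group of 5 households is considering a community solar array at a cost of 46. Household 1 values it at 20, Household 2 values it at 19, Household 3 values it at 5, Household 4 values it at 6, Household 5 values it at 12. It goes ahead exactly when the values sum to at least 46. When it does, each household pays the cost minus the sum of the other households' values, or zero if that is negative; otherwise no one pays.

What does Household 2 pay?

Total value 62 ≥ cost 46, so the project is built.
The other households' values sum to 43.
Cost minus that sum is 46 - 43 = 3.

3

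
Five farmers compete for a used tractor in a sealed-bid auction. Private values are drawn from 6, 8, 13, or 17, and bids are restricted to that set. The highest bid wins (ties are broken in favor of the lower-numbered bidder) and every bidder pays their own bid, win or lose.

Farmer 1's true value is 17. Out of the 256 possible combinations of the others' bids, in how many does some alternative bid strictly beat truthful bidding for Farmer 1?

81

Others bid (6, 6, 6, 6): truth gives 0; bid 6 gives 11 > 0. Violating.
Others bid (6, 6, 6, 8): truth gives 0; bid 8 gives 9 > 0. Violating.
Others bid (6, 6, 6, 13): truth gives 0; bid 13 gives 4 > 0. Violating.
Others bid (6, 6, 8, 6): truth gives 0; bid 8 gives 9 > 0. Violating.
Others bid (6, 6, 6, 17): truth gives 0; no alternative beats it.
Others bid (6, 6, 8, 17): truth gives 0; no alternative beats it.
(Checking all 256 profiles: 81 have a profitable deviation, 175 do not.)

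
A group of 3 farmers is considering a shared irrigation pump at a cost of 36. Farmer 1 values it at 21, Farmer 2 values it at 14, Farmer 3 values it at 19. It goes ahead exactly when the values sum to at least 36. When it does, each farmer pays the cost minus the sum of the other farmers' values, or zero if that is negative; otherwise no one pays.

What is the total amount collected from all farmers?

4

Total value 54 ≥ cost 36, so it is built.
Farmer 1: others sum to 33; max(0, 36 - 33) = 3.
Farmer 2: others sum to 40; max(0, 36 - 40) = 0.
Farmer 3: others sum to 35; max(0, 36 - 35) = 1.
Total collected = 3 + 0 + 1 = 4.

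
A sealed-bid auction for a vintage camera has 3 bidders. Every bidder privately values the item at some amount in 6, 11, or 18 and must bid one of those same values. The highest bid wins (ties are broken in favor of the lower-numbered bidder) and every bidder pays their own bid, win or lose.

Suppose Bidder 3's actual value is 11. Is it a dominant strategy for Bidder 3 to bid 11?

Consider the case where Bidder 1 bids 6 and Bidder 2 bids 11.
Truthful bid 11: loses but pays 11, utility -11.
Bid 6 instead: loses but pays 6, utility -6.
Since -6 > -11, bidding 6 is strictly better here, so truthful bidding is not dominant.

No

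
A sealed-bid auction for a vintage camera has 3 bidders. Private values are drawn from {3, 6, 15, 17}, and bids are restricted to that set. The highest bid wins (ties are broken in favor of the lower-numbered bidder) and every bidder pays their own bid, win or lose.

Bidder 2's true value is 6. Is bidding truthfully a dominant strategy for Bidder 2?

Consider the case where Bidder 1 bids 3 and Bidder 3 bids 15.
Truthful bid 6: loses but pays 6, utility -6.
Bid 3 instead: loses but pays 3, utility -3.
Since -3 > -6, bidding 3 is strictly better here, so truthful bidding is not dominant.

No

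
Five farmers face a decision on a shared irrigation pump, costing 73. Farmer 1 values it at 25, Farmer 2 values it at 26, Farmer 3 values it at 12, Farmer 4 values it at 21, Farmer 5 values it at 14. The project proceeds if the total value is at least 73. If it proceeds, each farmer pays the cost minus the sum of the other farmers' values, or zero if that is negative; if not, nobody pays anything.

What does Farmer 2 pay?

1

Total value 98 ≥ cost 73, so the project is built.
The other farmers' values sum to 72.
Cost minus that sum is 73 - 72 = 1.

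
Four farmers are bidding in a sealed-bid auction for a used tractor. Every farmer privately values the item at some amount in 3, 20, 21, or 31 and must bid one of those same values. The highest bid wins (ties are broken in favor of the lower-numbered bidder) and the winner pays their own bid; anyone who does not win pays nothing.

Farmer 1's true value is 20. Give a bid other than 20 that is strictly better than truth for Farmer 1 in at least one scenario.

3

Suppose Farmer 2 bids 3, Farmer 3 bids 3 and Farmer 4 bids 3.
Bid 20: wins, pays 20, utility 20 - 20 = 0.
Bid 3: wins, pays 3, utility 20 - 3 = 17.
So bidding 3 beats truth here (17 > 0).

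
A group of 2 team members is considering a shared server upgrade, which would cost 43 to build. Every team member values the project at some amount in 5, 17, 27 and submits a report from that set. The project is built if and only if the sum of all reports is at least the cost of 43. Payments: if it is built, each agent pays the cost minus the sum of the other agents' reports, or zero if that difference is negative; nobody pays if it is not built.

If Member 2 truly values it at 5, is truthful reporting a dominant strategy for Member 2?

Check each profile of the others' reports and compare truth against every alternative report.
Others report (27): truth gives 0, best alternative gives -11.
Others report (5): truth gives 0, best alternative gives 0.
Others report (17): truth gives 0, best alternative gives 0.
In every case the truthful report is at least as good as any alternative, so it is a dominant strategy.

Yes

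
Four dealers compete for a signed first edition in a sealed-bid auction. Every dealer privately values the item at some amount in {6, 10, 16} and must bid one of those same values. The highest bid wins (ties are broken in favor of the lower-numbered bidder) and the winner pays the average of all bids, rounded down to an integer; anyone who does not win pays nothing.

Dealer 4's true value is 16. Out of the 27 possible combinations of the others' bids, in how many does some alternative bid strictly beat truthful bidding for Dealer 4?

Others bid (6, 6, 6): truth gives 8; bid 10 gives 9 > 8. Violating.
Others bid (6, 6, 10): truth gives 7; no alternative beats it.
Others bid (6, 6, 16): truth gives 0; no alternative beats it.
(Checking all 27 profiles: 1 has a profitable deviation, 26 do not.)

1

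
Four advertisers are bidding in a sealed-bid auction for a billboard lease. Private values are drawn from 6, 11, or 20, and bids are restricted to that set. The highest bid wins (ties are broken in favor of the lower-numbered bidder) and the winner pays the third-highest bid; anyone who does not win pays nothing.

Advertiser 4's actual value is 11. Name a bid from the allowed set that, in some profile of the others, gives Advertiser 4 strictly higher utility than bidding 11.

Suppose Advertiser 1 bids 6, Advertiser 2 bids 6 and Advertiser 3 bids 11.
Bid 11: loses, pays 0, utility 0.
Bid 20: wins, pays 6, utility 11 - 6 = 5.
So bidding 20 beats truth here (5 > 0).

20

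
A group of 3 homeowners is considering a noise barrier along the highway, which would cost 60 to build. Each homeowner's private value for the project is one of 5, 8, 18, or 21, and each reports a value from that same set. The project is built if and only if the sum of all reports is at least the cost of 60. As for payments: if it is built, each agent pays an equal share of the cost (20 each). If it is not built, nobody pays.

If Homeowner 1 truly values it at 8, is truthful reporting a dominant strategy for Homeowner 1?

Yes

Check each profile of the others' reports and compare truth against every alternative report.
Others report (5, 5): truth gives 0, best alternative gives 0.
Others report (5, 8): truth gives 0, best alternative gives 0.
Others report (5, 18): truth gives 0, best alternative gives 0.
Others report (5, 21): truth gives 0, best alternative gives 0.
Others report (8, 5): truth gives 0, best alternative gives 0.
Others report (8, 8): truth gives 0, best alternative gives 0.
(Remaining 10 profiles checked similarly; truth is weakly best in each.)
In every case the truthful report is at least as good as any alternative, so it is a dominant strategy.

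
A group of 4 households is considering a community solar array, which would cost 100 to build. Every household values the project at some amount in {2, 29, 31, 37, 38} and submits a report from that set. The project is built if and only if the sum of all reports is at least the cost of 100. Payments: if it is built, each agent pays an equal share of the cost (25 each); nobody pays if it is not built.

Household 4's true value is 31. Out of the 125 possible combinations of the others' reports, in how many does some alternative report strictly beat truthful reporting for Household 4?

Others report (2, 29, 31): truth gives 0; report 38 gives 6 > 0. Violating.
Others report (2, 29, 37): truth gives 0; report 37 gives 6 > 0. Violating.
Others report (2, 31, 29): truth gives 0; report 38 gives 6 > 0. Violating.
Others report (2, 31, 31): truth gives 0; report 37 gives 6 > 0. Violating.
Others report (2, 2, 2): truth gives 0; no alternative beats it.
Others report (2, 2, 29): truth gives 0; no alternative beats it.
(Checking all 125 profiles: 15 have a profitable deviation, 110 do not.)

15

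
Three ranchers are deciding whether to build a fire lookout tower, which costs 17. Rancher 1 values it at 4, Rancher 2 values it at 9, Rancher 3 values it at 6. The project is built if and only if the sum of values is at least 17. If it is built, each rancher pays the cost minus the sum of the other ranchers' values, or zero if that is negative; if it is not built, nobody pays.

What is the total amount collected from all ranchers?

13

Total value 19 ≥ cost 17, so it is built.
Rancher 1: others sum to 15; max(0, 17 - 15) = 2.
Rancher 2: others sum to 10; max(0, 17 - 10) = 7.
Rancher 3: others sum to 13; max(0, 17 - 13) = 4.
Total collected = 2 + 7 + 4 = 13.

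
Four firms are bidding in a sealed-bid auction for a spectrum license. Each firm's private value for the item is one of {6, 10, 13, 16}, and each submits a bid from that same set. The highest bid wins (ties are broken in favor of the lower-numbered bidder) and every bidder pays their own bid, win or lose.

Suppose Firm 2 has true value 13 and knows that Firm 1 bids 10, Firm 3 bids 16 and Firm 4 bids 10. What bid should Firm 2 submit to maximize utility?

Bid 6: loses but pays 6, utility -6.
Bid 10: loses but pays 10, utility -10.
Bid 13: loses but pays 13, utility -13.
Bid 16: wins, pays 16, utility 13 - 16 = -3.
The best choice is 16 with utility -3.

16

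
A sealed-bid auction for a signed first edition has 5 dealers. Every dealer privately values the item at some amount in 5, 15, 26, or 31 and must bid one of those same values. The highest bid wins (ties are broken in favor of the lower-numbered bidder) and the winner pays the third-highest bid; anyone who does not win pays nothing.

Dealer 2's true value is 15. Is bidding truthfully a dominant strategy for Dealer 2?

Consider the case where Dealer 1 bids 5, Dealer 3 bids 5, Dealer 4 bids 5 and Dealer 5 bids 26.
Truthful bid 15: loses, pays 0, utility 0.
Bid 26 instead: wins, pays 5, utility 15 - 5 = 10.
Since 10 > 0, bidding 26 is strictly better here, so truthful bidding is not dominant.

No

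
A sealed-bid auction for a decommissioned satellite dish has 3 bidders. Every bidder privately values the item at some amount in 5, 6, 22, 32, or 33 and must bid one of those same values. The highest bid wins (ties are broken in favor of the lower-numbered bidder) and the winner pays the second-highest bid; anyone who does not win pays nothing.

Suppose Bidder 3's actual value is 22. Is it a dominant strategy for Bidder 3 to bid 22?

Yes

Check each profile of the others' bids and compare truth against every alternative bid.
Others bid (5, 5): truth gives 17, best alternative gives 17.
Others bid (5, 6): truth gives 16, best alternative gives 16.
Others bid (6, 5): truth gives 16, best alternative gives 16.
Others bid (6, 6): truth gives 16, best alternative gives 16.
Others bid (5, 22): truth gives 0, best alternative gives 0.
Others bid (5, 32): truth gives 0, best alternative gives 0.
(Remaining 19 profiles checked similarly; truth is weakly best in each.)
In every case the truthful bid is at least as good as any alternative, so it is a dominant strategy.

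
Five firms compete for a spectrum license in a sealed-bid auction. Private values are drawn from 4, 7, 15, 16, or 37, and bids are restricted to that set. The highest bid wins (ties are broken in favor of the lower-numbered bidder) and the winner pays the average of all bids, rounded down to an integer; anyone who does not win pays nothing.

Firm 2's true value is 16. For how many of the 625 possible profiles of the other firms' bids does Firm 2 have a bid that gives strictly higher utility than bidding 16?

Others bid (4, 4, 4, 4): truth gives 10; bid 7 gives 12 > 10. Violating.
Others bid (4, 4, 4, 7): truth gives 9; bid 7 gives 11 > 9. Violating.
Others bid (4, 4, 7, 4): truth gives 9; bid 7 gives 11 > 9. Violating.
Others bid (4, 4, 7, 7): truth gives 9; bid 7 gives 11 > 9. Violating.
Others bid (4, 4, 4, 15): truth gives 8; no alternative beats it.
Others bid (4, 4, 4, 16): truth gives 8; no alternative beats it.
(Checking all 625 profiles: 33 have a profitable deviation, 592 do not.)

33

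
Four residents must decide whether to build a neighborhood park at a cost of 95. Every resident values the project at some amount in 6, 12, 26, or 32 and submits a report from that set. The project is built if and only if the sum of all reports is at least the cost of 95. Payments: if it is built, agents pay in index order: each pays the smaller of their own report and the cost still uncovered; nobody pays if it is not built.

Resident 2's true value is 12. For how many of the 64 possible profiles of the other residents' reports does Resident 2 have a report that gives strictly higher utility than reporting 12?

Others report (26, 32, 32): truth gives 0; report 6 gives 6 > 0. Violating.
Others report (32, 26, 32): truth gives 0; report 6 gives 6 > 0. Violating.
Others report (32, 32, 26): truth gives 0; report 6 gives 6 > 0. Violating.
Others report (32, 32, 32): truth gives 0; report 6 gives 6 > 0. Violating.
Others report (6, 6, 6): truth gives 0; no alternative beats it.
Others report (6, 6, 12): truth gives 0; no alternative beats it.
(Checking all 64 profiles: 4 have a profitable deviation, 60 do not.)

4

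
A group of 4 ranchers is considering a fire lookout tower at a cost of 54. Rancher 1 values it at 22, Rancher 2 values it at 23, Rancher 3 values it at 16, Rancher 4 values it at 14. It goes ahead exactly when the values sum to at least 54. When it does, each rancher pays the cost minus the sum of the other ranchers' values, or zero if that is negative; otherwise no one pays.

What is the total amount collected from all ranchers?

3

Total value 75 ≥ cost 54, so it is built.
Rancher 1: others sum to 53; max(0, 54 - 53) = 1.
Rancher 2: others sum to 52; max(0, 54 - 52) = 2.
Rancher 3: others sum to 59; max(0, 54 - 59) = 0.
Rancher 4: others sum to 61; max(0, 54 - 61) = 0.
Total collected = 1 + 2 + 0 + 0 = 3.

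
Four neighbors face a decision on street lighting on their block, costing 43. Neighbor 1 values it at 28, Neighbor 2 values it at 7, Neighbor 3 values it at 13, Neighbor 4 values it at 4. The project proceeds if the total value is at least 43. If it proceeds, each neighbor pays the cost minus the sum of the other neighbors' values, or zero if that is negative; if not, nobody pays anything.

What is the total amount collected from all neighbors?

Total value 52 ≥ cost 43, so it is built.
Neighbor 1: others sum to 24; max(0, 43 - 24) = 19.
Neighbor 2: others sum to 45; max(0, 43 - 45) = 0.
Neighbor 3: others sum to 39; max(0, 43 - 39) = 4.
Neighbor 4: others sum to 48; max(0, 43 - 48) = 0.
Total collected = 19 + 0 + 4 + 0 = 23.

23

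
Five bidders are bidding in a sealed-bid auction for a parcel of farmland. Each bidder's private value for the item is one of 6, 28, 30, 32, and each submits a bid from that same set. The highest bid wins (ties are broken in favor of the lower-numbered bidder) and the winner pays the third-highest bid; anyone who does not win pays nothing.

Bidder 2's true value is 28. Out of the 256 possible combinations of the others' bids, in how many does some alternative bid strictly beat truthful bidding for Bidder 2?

Others bid (6, 6, 6, 30): truth gives 0; bid 30 gives 22 > 0. Violating.
Others bid (6, 6, 6, 32): truth gives 0; bid 32 gives 22 > 0. Violating.
Others bid (6, 6, 30, 6): truth gives 0; bid 30 gives 22 > 0. Violating.
Others bid (6, 6, 32, 6): truth gives 0; bid 32 gives 22 > 0. Violating.
Others bid (6, 6, 6, 6): truth gives 22; no alternative beats it.
Others bid (6, 6, 6, 28): truth gives 22; no alternative beats it.
(Checking all 256 profiles: 8 have a profitable deviation, 248 do not.)

8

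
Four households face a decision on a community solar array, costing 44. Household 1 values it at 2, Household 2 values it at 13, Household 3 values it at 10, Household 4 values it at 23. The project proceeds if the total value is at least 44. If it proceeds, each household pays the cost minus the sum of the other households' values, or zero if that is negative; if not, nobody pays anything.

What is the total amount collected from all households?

Total value 48 ≥ cost 44, so it is built.
Household 1: others sum to 46; max(0, 44 - 46) = 0.
Household 2: others sum to 35; max(0, 44 - 35) = 9.
Household 3: others sum to 38; max(0, 44 - 38) = 6.
Household 4: others sum to 25; max(0, 44 - 25) = 19.
Total collected = 0 + 9 + 6 + 19 = 34.

34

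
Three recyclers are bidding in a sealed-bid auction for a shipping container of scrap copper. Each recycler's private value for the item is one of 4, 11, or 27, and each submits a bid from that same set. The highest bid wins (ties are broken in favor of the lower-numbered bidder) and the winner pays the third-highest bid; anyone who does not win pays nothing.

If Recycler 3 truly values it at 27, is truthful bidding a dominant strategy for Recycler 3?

Check each profile of the others' bids and compare truth against every alternative bid.
Others bid (4, 11): truth gives 23, best alternative gives 0.
Others bid (11, 4): truth gives 23, best alternative gives 0.
Others bid (11, 11): truth gives 16, best alternative gives 0.
Others bid (4, 4): truth gives 23, best alternative gives 23.
Others bid (4, 27): truth gives 0, best alternative gives 0.
Others bid (11, 27): truth gives 0, best alternative gives 0.
(Remaining 3 profiles checked similarly; truth is weakly best in each.)
In every case the truthful bid is at least as good as any alternative, so it is a dominant strategy.

Yes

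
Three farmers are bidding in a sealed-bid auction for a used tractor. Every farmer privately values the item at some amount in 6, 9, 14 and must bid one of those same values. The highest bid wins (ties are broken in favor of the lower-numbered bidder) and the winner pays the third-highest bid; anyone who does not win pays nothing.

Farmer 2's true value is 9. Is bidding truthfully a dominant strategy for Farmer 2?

Consider the case where Farmer 1 bids 6 and Farmer 3 bids 14.
Truthful bid 9: loses, pays 0, utility 0.
Bid 14 instead: wins, pays 6, utility 9 - 6 = 3.
Since 3 > 0, bidding 14 is strictly better here, so truthful bidding is not dominant.

No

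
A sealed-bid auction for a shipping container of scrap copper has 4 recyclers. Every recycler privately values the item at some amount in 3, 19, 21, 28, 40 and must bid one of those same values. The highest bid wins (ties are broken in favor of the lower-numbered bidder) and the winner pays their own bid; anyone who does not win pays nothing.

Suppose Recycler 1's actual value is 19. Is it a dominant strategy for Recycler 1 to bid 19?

No

Consider the case where Recycler 2 bids 3, Recycler 3 bids 3 and Recycler 4 bids 3.
Truthful bid 19: wins, pays 19, utility 19 - 19 = 0.
Bid 3 instead: wins, pays 3, utility 19 - 3 = 16.
Since 16 > 0, bidding 3 is strictly better here, so truthful bidding is not dominant.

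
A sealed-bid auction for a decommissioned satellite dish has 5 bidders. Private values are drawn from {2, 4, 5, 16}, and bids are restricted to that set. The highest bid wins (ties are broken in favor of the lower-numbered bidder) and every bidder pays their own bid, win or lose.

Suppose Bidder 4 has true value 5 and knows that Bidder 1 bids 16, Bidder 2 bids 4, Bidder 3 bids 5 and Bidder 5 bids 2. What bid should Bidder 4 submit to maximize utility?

Bid 2: loses but pays 2, utility -2.
Bid 4: loses but pays 4, utility -4.
Bid 5: loses but pays 5, utility -5.
Bid 16: loses but pays 16, utility -16.
The best choice is 2 with utility -2.

2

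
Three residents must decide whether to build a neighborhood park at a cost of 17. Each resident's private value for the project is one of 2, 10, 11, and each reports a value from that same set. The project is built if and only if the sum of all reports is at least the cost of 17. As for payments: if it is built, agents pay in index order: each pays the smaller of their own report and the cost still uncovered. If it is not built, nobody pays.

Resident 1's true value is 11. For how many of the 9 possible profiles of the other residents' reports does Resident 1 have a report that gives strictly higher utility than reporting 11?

8

Others report (2, 10): truth gives 0; report 10 gives 1 > 0. Violating.
Others report (2, 11): truth gives 0; report 10 gives 1 > 0. Violating.
Others report (10, 2): truth gives 0; report 10 gives 1 > 0. Violating.
Others report (10, 10): truth gives 0; report 2 gives 9 > 0. Violating.
Others report (2, 2): truth gives 0; no alternative beats it.
(Checking all 9 profiles: 8 have a profitable deviation, 1 does not.)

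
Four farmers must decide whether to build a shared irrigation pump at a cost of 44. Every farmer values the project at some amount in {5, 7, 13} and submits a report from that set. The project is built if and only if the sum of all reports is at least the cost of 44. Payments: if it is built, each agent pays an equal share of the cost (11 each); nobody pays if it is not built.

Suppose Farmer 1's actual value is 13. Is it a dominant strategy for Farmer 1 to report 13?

Check each profile of the others' reports and compare truth against every alternative report.
Others report (5, 13, 13): truth gives 2, best alternative gives 0.
Others report (7, 13, 13): truth gives 2, best alternative gives 0.
Others report (13, 5, 13): truth gives 2, best alternative gives 0.
Others report (13, 7, 13): truth gives 2, best alternative gives 0.
Others report (13, 13, 5): truth gives 2, best alternative gives 0.
Others report (13, 13, 7): truth gives 2, best alternative gives 0.
(Remaining 21 profiles checked similarly; truth is weakly best in each.)
In every case the truthful report is at least as good as any alternative, so it is a dominant strategy.

Yes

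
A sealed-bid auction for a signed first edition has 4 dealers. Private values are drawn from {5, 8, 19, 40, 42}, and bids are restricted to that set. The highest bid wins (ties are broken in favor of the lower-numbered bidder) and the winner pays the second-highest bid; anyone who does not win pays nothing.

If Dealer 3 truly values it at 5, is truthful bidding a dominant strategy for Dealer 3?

Check each profile of the others' bids and compare truth against every alternative bid.
Others bid (5, 5, 8): truth gives 0, best alternative gives -3.
Others bid (5, 5, 5): truth gives 0, best alternative gives 0.
Others bid (5, 5, 19): truth gives 0, best alternative gives 0.
Others bid (5, 5, 40): truth gives 0, best alternative gives 0.
Others bid (5, 5, 42): truth gives 0, best alternative gives 0.
Others bid (5, 8, 5): truth gives 0, best alternative gives 0.
(Remaining 119 profiles checked similarly; truth is weakly best in each.)
In every case the truthful bid is at least as good as any alternative, so it is a dominant strategy.

Yes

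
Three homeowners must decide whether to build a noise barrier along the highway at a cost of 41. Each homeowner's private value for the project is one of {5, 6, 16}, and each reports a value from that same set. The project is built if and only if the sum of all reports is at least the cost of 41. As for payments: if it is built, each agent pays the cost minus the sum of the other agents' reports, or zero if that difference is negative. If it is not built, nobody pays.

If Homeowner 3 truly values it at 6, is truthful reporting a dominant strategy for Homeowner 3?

Yes

Check each profile of the others' reports and compare truth against every alternative report.
Others report (5, 5): truth gives 0, best alternative gives 0.
Others report (5, 6): truth gives 0, best alternative gives 0.
Others report (5, 16): truth gives 0, best alternative gives 0.
Others report (6, 5): truth gives 0, best alternative gives 0.
Others report (6, 6): truth gives 0, best alternative gives 0.
Others report (6, 16): truth gives 0, best alternative gives 0.
(Remaining 3 profiles checked similarly; truth is weakly best in each.)
In every case the truthful report is at least as good as any alternative, so it is a dominant strategy.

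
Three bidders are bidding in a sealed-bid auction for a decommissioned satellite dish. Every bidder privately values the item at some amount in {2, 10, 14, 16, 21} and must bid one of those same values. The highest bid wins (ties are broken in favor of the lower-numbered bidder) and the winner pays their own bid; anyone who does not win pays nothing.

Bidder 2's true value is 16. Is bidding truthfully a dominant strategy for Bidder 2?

Consider the case where Bidder 1 bids 2 and Bidder 3 bids 2.
Truthful bid 16: wins, pays 16, utility 16 - 16 = 0.
Bid 10 instead: wins, pays 10, utility 16 - 10 = 6.
Since 6 > 0, bidding 10 is strictly better here, so truthful bidding is not dominant.

No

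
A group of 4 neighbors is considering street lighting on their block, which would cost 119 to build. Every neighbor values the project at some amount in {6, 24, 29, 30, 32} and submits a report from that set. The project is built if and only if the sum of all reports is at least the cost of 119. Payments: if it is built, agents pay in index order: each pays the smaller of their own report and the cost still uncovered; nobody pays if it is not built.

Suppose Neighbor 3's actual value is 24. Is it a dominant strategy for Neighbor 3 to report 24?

Check each profile of the others' reports and compare truth against every alternative report.
Others report (6, 6, 6): truth gives 0, best alternative gives 0.
Others report (6, 6, 24): truth gives 0, best alternative gives 0.
Others report (6, 6, 29): truth gives 0, best alternative gives 0.
Others report (6, 6, 30): truth gives 0, best alternative gives 0.
Others report (6, 6, 32): truth gives 0, best alternative gives 0.
Others report (6, 24, 6): truth gives 0, best alternative gives 0.
(Remaining 119 profiles checked similarly; truth is weakly best in each.)
In every case the truthful report is at least as good as any alternative, so it is a dominant strategy.

Yes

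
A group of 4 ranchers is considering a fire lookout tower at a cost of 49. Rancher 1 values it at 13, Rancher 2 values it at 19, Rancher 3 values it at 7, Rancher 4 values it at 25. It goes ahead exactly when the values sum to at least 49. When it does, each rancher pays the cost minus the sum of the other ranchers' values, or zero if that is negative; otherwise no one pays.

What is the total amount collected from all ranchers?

14

Total value 64 ≥ cost 49, so it is built.
Rancher 1: others sum to 51; max(0, 49 - 51) = 0.
Rancher 2: others sum to 45; max(0, 49 - 45) = 4.
Rancher 3: others sum to 57; max(0, 49 - 57) = 0.
Rancher 4: others sum to 39; max(0, 49 - 39) = 10.
Total collected = 0 + 4 + 0 + 10 = 14.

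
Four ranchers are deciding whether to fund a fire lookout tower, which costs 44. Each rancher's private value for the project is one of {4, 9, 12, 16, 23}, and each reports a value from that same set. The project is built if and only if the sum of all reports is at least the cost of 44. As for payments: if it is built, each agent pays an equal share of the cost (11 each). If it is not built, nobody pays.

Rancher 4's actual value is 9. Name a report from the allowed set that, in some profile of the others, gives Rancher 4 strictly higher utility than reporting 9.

Suppose Rancher 1 reports 4, Rancher 2 reports 9 and Rancher 3 reports 23.
Report 9: project built, pays 11, utility 9 - 11 = -2.
Report 4: project not built, utility 0.
So reporting 4 beats truth here (0 > -2).

4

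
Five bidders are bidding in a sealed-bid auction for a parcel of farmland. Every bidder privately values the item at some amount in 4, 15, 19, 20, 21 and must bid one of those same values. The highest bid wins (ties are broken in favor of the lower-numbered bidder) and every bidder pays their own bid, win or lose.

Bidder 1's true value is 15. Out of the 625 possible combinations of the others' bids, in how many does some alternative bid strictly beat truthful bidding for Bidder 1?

610

Others bid (4, 4, 4, 4): truth gives 0; bid 4 gives 11 > 0. Violating.
Others bid (4, 4, 4, 19): truth gives -15; bid 4 gives -4 > -15. Violating.
Others bid (4, 4, 4, 20): truth gives -15; bid 4 gives -4 > -15. Violating.
Others bid (4, 4, 4, 21): truth gives -15; bid 4 gives -4 > -15. Violating.
Others bid (4, 4, 4, 15): truth gives 0; no alternative beats it.
Others bid (4, 4, 15, 4): truth gives 0; no alternative beats it.
(Checking all 625 profiles: 610 have a profitable deviation, 15 do not.)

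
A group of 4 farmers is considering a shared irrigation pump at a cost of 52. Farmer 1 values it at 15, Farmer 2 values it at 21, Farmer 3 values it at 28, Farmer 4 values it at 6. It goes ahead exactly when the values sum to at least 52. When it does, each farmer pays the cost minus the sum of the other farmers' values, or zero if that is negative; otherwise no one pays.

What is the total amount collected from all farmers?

Total value 70 ≥ cost 52, so it is built.
Farmer 1: others sum to 55; max(0, 52 - 55) = 0.
Farmer 2: others sum to 49; max(0, 52 - 49) = 3.
Farmer 3: others sum to 42; max(0, 52 - 42) = 10.
Farmer 4: others sum to 64; max(0, 52 - 64) = 0.
Total collected = 0 + 3 + 10 + 0 = 13.

13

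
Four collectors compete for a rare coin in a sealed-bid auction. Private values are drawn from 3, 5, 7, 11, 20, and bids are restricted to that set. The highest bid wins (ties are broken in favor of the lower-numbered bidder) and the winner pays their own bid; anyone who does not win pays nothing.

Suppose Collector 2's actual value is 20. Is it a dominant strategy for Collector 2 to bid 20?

Consider the case where Collector 1 bids 3, Collector 3 bids 3 and Collector 4 bids 3.
Truthful bid 20: wins, pays 20, utility 20 - 20 = 0.
Bid 5 instead: wins, pays 5, utility 20 - 5 = 15.
Since 15 > 0, bidding 5 is strictly better here, so truthful bidding is not dominant.

No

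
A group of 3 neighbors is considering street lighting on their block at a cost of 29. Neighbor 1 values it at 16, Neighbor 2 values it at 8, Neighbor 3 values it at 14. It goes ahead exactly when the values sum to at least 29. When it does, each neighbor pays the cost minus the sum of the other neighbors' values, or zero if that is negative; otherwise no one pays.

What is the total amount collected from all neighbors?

Total value 38 ≥ cost 29, so it is built.
Neighbor 1: others sum to 22; max(0, 29 - 22) = 7.
Neighbor 2: others sum to 30; max(0, 29 - 30) = 0.
Neighbor 3: others sum to 24; max(0, 29 - 24) = 5.
Total collected = 7 + 0 + 5 = 12.

12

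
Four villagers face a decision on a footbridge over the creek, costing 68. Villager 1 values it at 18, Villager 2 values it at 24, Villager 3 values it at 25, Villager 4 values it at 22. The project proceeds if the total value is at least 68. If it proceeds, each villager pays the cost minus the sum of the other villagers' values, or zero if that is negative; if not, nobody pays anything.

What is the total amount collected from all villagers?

Total value 89 ≥ cost 68, so it is built.
Villager 1: others sum to 71; max(0, 68 - 71) = 0.
Villager 2: others sum to 65; max(0, 68 - 65) = 3.
Villager 3: others sum to 64; max(0, 68 - 64) = 4.
Villager 4: others sum to 67; max(0, 68 - 67) = 1.
Total collected = 0 + 3 + 4 + 1 = 8.

8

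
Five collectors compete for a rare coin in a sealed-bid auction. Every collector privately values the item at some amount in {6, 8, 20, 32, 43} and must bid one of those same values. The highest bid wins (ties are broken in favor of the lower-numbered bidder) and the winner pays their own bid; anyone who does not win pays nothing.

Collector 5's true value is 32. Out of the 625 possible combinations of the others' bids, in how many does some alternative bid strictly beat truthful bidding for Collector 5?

Others bid (6, 6, 6, 6): truth gives 0; bid 8 gives 24 > 0. Violating.
Others bid (6, 6, 6, 8): truth gives 0; bid 20 gives 12 > 0. Violating.
Others bid (6, 6, 8, 6): truth gives 0; bid 20 gives 12 > 0. Violating.
Others bid (6, 6, 8, 8): truth gives 0; bid 20 gives 12 > 0. Violating.
Others bid (6, 6, 6, 20): truth gives 0; no alternative beats it.
Others bid (6, 6, 6, 32): truth gives 0; no alternative beats it.
(Checking all 625 profiles: 16 have a profitable deviation, 609 do not.)

16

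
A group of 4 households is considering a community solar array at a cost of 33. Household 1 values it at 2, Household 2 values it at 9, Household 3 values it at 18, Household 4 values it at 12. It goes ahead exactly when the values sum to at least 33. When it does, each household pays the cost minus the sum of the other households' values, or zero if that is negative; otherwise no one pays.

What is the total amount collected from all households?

15

Total value 41 ≥ cost 33, so it is built.
Household 1: others sum to 39; max(0, 33 - 39) = 0.
Household 2: others sum to 32; max(0, 33 - 32) = 1.
Household 3: others sum to 23; max(0, 33 - 23) = 10.
Household 4: others sum to 29; max(0, 33 - 29) = 4.
Total collected = 0 + 1 + 10 + 4 = 15.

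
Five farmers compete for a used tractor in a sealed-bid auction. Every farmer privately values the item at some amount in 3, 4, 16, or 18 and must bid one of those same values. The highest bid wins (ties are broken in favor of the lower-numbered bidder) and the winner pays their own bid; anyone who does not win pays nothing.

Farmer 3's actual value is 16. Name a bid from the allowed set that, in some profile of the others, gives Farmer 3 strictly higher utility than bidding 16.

Suppose Farmer 1 bids 3, Farmer 2 bids 3, Farmer 4 bids 3 and Farmer 5 bids 3.
Bid 16: wins, pays 16, utility 16 - 16 = 0.
Bid 4: wins, pays 4, utility 16 - 4 = 12.
So bidding 4 beats truth here (12 > 0).

4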